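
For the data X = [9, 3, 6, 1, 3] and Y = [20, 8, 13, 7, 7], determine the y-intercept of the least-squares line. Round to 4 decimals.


The slope is b1 = 1.7347.
Sample means are xbar = 4.4000 and ybar = 11.0000.
Intercept: b0 = 11.0000 - (1.7347)(4.4000) = 3.3673.

3.3673


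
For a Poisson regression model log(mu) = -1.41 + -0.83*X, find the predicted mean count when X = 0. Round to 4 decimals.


Linear predictor: eta = -1.41 + (-0.83)(0) = -1.4100.
Expected count: mu = exp(-1.4100) = 0.2441.

0.2441


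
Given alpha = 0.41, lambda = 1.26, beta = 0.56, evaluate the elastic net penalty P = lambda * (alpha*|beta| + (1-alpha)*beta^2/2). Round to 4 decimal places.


L1 component = 0.41 * |0.56| = 0.2296.
L2 component = 0.59 * 0.56^2 / 2 = 0.0925.
Penalty = 1.26 * (0.2296 + 0.0925) = 1.26 * 0.3221 = 0.4059.

0.4059


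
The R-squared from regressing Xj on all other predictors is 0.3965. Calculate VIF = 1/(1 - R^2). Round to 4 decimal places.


VIF = 1 / (1 - 0.3965).
= 1 / 0.6035 = 1.6570.

1.6570


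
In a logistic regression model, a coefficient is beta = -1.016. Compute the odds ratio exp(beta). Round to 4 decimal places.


The odds ratio is computed as:
OR = e^(-1.016) = 0.3620.

0.3620


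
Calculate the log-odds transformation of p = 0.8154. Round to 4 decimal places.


Compute the odds: 0.8154/0.1846 = 4.4171.
Take the natural log: ln(4.4171) = 1.4855.

1.4855


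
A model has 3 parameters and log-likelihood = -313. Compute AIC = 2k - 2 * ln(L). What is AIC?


AIC = 2k - 2*loglik = 2(3) - 2(-313).
= 6 + 626 = 632.

632


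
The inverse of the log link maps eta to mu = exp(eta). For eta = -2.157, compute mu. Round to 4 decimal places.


The inverse log link gives:
mu = exp(-2.157) = 0.1157.

0.1157


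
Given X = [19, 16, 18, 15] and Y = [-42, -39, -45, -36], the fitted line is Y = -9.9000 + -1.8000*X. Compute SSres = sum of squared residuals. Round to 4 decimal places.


Compute predicted values, then residuals = yi - yhat_i.
Residuals: [2.1000, -0.3000, -2.7000, 0.9000].
SSres = sum(residual^2) = 12.6000.

12.6000


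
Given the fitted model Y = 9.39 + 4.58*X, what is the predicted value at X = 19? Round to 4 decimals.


Substitute X = 19 into the equation:
Y = 9.39 + 4.58 * 19 = 9.39 + 87.0200 = 96.4100.

96.4100


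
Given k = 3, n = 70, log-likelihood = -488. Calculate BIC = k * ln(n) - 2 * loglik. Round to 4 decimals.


Compute k*ln(n) = 3*ln(70) = 3*4.248495 = 12.745485.
Then -2*loglik = 976.
BIC = 12.745485 + 976 = 988.745485, which rounds to 988.7455.

988.7455


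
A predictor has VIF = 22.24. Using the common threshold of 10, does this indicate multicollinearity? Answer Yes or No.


The threshold is 10.
VIF = 22.24 is >= 10.
Multicollinearity indication: Yes.

Yes


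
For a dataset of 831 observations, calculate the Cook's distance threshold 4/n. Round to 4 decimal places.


Using the rule of thumb:
Threshold = 4 / 831 = 0.0048.

0.0048


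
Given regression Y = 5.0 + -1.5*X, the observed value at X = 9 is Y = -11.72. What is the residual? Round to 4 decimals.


Compute yhat = 5.0 + (-1.5)(9) = -8.5000.
Residual = actual - predicted = -11.72 - -8.5000 = -3.2200.

-3.2200


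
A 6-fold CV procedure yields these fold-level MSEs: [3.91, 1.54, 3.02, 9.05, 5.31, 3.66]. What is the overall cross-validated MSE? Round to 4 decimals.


Sum of fold MSEs = 26.4900.
Average = 26.4900 / 6 = 4.4150.

4.4150


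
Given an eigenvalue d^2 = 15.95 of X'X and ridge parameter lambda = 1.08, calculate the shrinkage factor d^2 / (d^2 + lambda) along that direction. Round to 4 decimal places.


d^2 + lambda = 15.95 + 1.08 = 17.0300.
Shrinkage factor = 15.95/17.0300 = 0.9366.

0.9366


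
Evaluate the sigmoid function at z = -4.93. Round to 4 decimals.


First, exp(4.9300) = 138.3795.
Then sigma(z) = 1/(1 + 138.3795) = 0.0072.

0.0072


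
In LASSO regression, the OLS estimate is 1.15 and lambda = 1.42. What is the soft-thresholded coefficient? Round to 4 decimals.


|beta_OLS| = 1.15.
lambda = 1.42.
Since |beta| <= lambda, the coefficient is set to 0.
Result = 0.0000.

0.0000


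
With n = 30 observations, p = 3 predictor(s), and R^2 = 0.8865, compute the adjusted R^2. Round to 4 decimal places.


Adjusted R^2 = 1 - (1 - R^2) * (n-1)/(n-p-1).
(1 - R^2) = 0.1135.
(n-1)/(n-p-1) = 29/26.
(1 - R^2) * (n-1) = 0.1135 * 29 = 3.2915.
Divide by (n-p-1): 3.2915 / 26 = 0.1266.
Adj R^2 = 1 - 0.1266 = 0.8734.

0.8734


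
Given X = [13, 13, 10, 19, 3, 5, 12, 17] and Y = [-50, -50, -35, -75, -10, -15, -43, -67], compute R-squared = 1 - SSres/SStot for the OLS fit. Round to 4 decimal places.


The fitted line is Y = 4.8377 + -4.1707*X.
SSres = 16.8161, SStot = 3634.8750.
R^2 = 1 - SSres/SStot = 0.9954.

0.9954


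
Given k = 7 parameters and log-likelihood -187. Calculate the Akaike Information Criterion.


AIC = 2*7 - 2*(-187).
= 14 + 374 = 388.

388


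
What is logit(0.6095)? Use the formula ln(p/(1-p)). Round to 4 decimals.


1 - p = 0.3905.
p/(1-p) = 1.5608.
logit = ln(1.5608) = 0.4452.

0.4452


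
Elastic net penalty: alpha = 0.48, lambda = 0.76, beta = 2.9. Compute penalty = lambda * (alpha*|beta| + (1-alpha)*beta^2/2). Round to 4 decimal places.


alpha * |beta| = 0.48 * 2.9 = 1.3920.
(1-alpha) * beta^2/2 = 0.52 * 8.4100/2 = 2.1866.
Total = 0.76 * (1.3920 + 2.1866) = 2.7197.

2.7197


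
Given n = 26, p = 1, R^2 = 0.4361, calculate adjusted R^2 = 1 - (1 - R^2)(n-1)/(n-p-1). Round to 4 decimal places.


Adjusted R^2 = 1 - (1 - R^2) * (n-1)/(n-p-1).
(1 - R^2) = 0.5639.
(n-1)/(n-p-1) = 25/24.
(1 - R^2) * (n-1) = 0.5639 * 25 = 14.0975.
Divide by (n-p-1): 14.0975 / 24 = 0.5874.
Adj R^2 = 1 - 0.5874 = 0.4126.

0.4126


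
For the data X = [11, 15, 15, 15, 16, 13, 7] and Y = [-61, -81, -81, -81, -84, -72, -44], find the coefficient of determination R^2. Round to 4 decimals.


Fit the OLS line: b0 = -11.5305, b1 = -4.6009.
SSres = 3.7371.
SStot = 1292.0000.
R^2 = 1 - 3.7371/1292.0000 = 0.9971.

0.9971


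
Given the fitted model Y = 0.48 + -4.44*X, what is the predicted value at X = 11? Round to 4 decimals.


Predicted value:
Y = 0.48 + (-4.44)(11) = 0.48 + -48.8400 = -48.3600.

-48.3600


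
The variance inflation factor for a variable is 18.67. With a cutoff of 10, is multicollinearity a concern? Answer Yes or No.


Check: VIF = 18.67 vs threshold = 10.
Since 18.67 >= 10, the answer is Yes.

Yes


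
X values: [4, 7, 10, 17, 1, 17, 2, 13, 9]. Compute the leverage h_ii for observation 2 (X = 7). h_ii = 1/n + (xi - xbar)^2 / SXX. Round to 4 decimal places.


Mean of X: xbar = 8.8889.
SXX = 286.8889.
For X = 7: h = 1/9 + (7 - 8.8889)^2/286.8889 = 0.1235.

0.1235


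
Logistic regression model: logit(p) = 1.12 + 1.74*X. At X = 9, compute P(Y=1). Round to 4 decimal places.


Compute z = 1.12 + (1.74)(9) = 16.7800.
exp(-z) = 0.0000.
P = 1/(1 + 0.0000) = 1.0000.

1.0000


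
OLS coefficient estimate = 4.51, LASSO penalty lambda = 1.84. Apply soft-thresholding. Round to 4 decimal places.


Absolute value: |4.51| = 4.51.
Compare to lambda = 1.84.
Since |beta| > lambda, coefficient = sign(beta)*(|beta| - lambda) = 2.6700.

2.6700


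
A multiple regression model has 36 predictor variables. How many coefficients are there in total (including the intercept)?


Including the intercept, the model has 36 predictor coefficients + 1 intercept.
Total = 37.

37


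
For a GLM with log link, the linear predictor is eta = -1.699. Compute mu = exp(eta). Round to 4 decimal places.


Apply the inverse link:
mu = e^-1.699 = 0.1829.

0.1829


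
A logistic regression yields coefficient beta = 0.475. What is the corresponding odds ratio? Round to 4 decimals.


The odds ratio is computed as:
OR = e^(0.475) = 1.6080.

1.6080


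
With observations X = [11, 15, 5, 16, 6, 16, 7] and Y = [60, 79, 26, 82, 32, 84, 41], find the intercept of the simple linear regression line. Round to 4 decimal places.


Compute b1 = 5.0660 from the OLS formula.
With xbar = 10.8571 and ybar = 57.7143, the intercept is:
b0 = 57.7143 - 5.0660 * 10.8571 = 2.7120.

2.7120


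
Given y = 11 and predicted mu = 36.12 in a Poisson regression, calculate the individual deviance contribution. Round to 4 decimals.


First: ln(11/36.12) = -1.188951.
Then: 11 * -1.188951 = -13.078461.
y - mu = 11 - 36.12 = -25.12.
D = 2(-13.078461 - -25.12) = 24.083078, which rounds to 24.0831.

24.0831


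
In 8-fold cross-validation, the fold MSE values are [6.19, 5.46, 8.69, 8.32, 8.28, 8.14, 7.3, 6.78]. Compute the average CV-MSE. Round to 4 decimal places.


Total MSE across folds = 59.1600.
CV-MSE = 59.1600/8 = 7.3950.

7.3950


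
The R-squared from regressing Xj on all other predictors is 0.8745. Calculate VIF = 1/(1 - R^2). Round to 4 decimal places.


VIF = 1 / (1 - 0.8745).
= 1 / 0.1255 = 7.9681.

7.9681


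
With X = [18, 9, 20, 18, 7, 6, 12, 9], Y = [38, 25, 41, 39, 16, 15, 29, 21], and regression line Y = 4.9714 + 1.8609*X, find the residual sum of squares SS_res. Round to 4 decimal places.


Predicted values from Y = 4.9714 + 1.8609*X.
Residuals: [-0.4676, 3.2805, -1.1894, 0.5324, -1.9977, -1.1368, 1.6978, -0.7195].
SSres = 21.3618.

21.3618


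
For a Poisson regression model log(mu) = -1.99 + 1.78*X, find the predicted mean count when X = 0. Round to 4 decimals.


Linear predictor: eta = -1.99 + (1.78)(0) = -1.9900.
Expected count: mu = exp(-1.9900) = 0.1367.

0.1367


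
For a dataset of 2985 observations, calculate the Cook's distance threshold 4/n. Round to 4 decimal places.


Using the rule of thumb:
Threshold = 4 / 2985 = 0.0013.

0.0013


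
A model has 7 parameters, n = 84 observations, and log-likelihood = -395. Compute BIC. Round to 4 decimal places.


k * ln(n) = 7 * ln(84) = 7 * 4.430817 = 31.015719.
-2 * loglik = -2 * (-395) = 790.
BIC = 31.015719 + 790 = 821.015719, which rounds to 821.0157.

821.0157


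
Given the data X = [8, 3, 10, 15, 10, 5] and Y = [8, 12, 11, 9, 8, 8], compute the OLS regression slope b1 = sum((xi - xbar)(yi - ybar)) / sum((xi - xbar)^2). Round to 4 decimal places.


The sample means are xbar = 8.5000 and ybar = 9.3333.
Compute S_xx = 89.5000 and S_xy = -11.0000.
Slope b1 = S_xy / S_xx = -11.0000 / 89.5000 = -0.1229.

-0.1229


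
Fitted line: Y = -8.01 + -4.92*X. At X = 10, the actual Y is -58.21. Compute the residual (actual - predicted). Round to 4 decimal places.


Predicted = -8.01 + -4.92 * 10 = -57.2100.
Residual = -58.21 - -57.2100 = -1.0000.

-1.0000


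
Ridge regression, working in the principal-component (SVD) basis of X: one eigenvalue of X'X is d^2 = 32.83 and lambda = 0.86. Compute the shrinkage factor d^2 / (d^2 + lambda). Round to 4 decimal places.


Denominator = d^2 + lambda = 32.83 + 0.86 = 33.6900.
Shrinkage = 32.83 / 33.6900 = 0.9745.

0.9745


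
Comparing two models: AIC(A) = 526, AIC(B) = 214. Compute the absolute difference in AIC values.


Compute |526 - 214| = 312.
Model B has the smaller AIC.

312


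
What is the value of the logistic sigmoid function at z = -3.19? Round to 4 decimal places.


Compute exp(3.1900) = 24.2884.
Sigmoid = 1 / (1 + 24.2884) = 1 / 25.2884 = 0.0395.

0.0395


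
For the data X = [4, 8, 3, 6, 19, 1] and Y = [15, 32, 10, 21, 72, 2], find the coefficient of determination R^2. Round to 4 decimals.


Fit the OLS line: b0 = -1.2071, b1 = 3.8840.
SSres = 7.2151.
SStot = 3127.3333.
R^2 = 1 - 7.2151/3127.3333 = 0.9977.

0.9977


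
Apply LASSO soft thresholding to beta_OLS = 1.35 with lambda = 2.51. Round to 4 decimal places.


Absolute value: |1.35| = 1.35.
Compare to lambda = 2.51.
Since |beta| <= lambda, the coefficient is set to 0.

0.0000


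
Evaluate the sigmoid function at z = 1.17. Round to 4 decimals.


First, exp(-1.1700) = 0.3104.
Then sigma(z) = 1/(1 + 0.3104) = 0.7631.

0.7631


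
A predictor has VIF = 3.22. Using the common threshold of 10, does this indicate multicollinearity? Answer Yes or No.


The threshold is 10.
VIF = 3.22 is < 10.
Multicollinearity indication: No.

No


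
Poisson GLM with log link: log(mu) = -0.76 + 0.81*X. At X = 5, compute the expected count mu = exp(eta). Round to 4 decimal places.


Linear predictor: eta = -0.76 + (0.81)(5) = 3.2900.
Expected count: mu = exp(3.2900) = 26.8429.

26.8429


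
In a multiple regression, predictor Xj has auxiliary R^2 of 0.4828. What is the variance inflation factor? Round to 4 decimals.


Using VIF = 1/(1 - R^2_j):
1 - 0.4828 = 0.5172.
VIF = 1.9335.

1.9335


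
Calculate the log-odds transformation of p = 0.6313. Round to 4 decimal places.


1 - p = 0.3687.
p/(1-p) = 1.7122.
logit = ln(1.7122) = 0.5378.

0.5378


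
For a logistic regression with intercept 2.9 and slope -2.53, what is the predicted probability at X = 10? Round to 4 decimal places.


Compute z = 2.9 + (-2.53)(10) = -22.4000.
exp(-z) = 5348061522.7506.
P = 1/(1 + 5348061522.7506) = 0.0000.

0.0000


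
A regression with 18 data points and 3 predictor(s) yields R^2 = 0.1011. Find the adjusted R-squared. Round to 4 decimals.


Plug in: Adj R^2 = 1 - (1 - 0.1011) * 17/14.
= 1 - 0.8989 * 17/14
= 1 - 15.2813 / 14
= 1 - 1.0915 = -0.0915.

-0.0915


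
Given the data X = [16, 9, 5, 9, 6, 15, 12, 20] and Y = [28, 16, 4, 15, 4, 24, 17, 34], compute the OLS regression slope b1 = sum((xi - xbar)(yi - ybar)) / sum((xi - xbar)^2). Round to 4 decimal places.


First compute the means: xbar = 11.5000, ybar = 17.7500.
Then S_xx = sum((xi - xbar)^2) = 190.0000.
S_xy = sum((xi - xbar)(yi - ybar)) = 382.0000.
b1 = S_xy / S_xx = 382.0000 / 190.0000 = 2.0105.

2.0105


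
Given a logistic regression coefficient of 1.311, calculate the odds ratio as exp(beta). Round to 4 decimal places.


exp(1.311) = 3.7099.
So the odds ratio is 3.7099.

3.7099


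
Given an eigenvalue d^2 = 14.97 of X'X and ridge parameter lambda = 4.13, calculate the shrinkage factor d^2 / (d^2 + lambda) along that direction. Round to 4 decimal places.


d^2 + lambda = 14.97 + 4.13 = 19.1000.
Shrinkage factor = 14.97/19.1000 = 0.7838.

0.7838


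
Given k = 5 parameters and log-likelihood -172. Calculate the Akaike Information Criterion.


AIC = 2k - 2*loglik = 2(5) - 2(-172).
= 10 + 344 = 354.

354


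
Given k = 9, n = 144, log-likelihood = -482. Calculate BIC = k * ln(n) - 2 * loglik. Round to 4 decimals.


Compute k*ln(n) = 9*ln(144) = 9*4.969813 = 44.728317.
Then -2*loglik = 964.
BIC = 44.728317 + 964 = 1008.728317, which rounds to 1008.7283.

1008.7283


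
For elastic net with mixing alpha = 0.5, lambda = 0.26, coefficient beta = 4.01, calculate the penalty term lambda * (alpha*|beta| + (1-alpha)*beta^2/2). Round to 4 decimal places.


alpha * |beta| = 0.5 * 4.01 = 2.0050.
(1-alpha) * beta^2/2 = 0.5 * 16.0801/2 = 4.0200.
Total = 0.26 * (2.0050 + 4.0200) = 1.5665.

1.5665


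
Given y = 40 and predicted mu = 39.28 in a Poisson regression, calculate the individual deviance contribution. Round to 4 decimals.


Compute y*ln(y/mu) = 40*ln(40/39.28) = 40*0.018164 = 0.726560.
y - mu = 0.72.
D = 2*(0.726560 - (0.72)) = 0.013120, which rounds to 0.0131.

0.0131


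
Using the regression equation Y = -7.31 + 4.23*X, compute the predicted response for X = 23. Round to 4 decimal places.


Plug X = 23 into Y = -7.31 + 4.23*X:
Y = -7.31 + 97.2900 = 89.9800.

89.9800


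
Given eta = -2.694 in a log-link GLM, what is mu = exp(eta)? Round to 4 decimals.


mu = exp(eta) = exp(-2.694).
= 0.0676.

0.0676


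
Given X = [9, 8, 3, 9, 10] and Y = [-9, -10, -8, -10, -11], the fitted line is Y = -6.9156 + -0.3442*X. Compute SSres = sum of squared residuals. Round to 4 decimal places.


Predicted values from Y = -6.9156 + -0.3442*X.
Residuals: [1.0134, -0.3308, -0.0518, 0.0134, -0.6424].
SSres = 1.5519.

1.5519


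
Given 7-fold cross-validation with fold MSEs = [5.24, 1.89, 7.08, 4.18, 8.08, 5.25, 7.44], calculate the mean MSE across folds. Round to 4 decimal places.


Total MSE across folds = 39.1600.
CV-MSE = 39.1600/7 = 5.5943.

5.5943


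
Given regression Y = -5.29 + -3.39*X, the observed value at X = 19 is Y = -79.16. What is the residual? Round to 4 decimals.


Compute yhat = -5.29 + (-3.39)(19) = -69.7000.
Residual = actual - predicted = -79.16 - -69.7000 = -9.4600.

-9.4600


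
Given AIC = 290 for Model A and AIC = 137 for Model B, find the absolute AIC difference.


|AIC_A - AIC_B| = |290 - 137| = 153.
Model B is preferred (lower AIC).

153


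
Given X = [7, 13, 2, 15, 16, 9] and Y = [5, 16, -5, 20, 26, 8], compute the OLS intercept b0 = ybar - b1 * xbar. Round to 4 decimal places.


Compute b1 = 2.0767 from the OLS formula.
With xbar = 10.3333 and ybar = 11.6667, the intercept is:
b0 = 11.6667 - 2.0767 * 10.3333 = -9.7930.

-9.7930


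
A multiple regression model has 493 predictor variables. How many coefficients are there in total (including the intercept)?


Each predictor gets one coefficient, plus one intercept.
Total parameters = 493 + 1 = 494.

494


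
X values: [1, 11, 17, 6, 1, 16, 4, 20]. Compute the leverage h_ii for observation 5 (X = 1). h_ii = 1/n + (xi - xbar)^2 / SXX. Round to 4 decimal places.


Compute xbar = 9.5000 with n = 8 observations.
SXX = 398.0000.
Leverage = 1/8 + (1 - 9.5000)^2/398.0000 = 0.3065.

0.3065


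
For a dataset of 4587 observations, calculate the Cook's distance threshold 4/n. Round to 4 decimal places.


The threshold is 4/n.
4/4587 = 0.0009.

0.0009


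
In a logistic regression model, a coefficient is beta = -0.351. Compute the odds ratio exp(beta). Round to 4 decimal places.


Odds ratio = exp(beta) = exp(-0.351).
= 0.7040.

0.7040


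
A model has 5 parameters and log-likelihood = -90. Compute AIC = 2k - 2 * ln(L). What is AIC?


Compute:
2k = 2*5 = 10.
-2*loglik = -2*(-90) = 180.
AIC = 10 + 180 = 190.

190


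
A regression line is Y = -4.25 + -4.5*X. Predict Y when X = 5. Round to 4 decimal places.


Predicted value:
Y = -4.25 + (-4.5)(5) = -4.25 + -22.5000 = -26.7500.

-26.7500


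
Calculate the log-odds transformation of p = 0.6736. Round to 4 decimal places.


The odds are p/(1-p) = 0.6736 / 0.3264 = 2.0637.
logit(p) = ln(2.0637) = 0.7245.

0.7245


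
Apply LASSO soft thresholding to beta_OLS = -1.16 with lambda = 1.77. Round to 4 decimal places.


|beta_OLS| = 1.16.
lambda = 1.77.
Since |beta| <= lambda, the coefficient is set to 0.
Result = 0.0000.

0.0000


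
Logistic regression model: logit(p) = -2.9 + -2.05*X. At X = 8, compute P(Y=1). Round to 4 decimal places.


z = -2.9 + -2.05 * 8 = -19.3000.
Sigmoid: P = 1 / (1 + exp(19.3000)) = 0.0000.

0.0000


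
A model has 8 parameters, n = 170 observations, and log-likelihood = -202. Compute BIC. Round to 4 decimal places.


Compute k*ln(n) = 8*ln(170) = 8*5.135798 = 41.086384.
Then -2*loglik = 404.
BIC = 41.086384 + 404 = 445.086384, which rounds to 445.0864.

445.0864


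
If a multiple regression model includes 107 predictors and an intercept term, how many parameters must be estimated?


Including the intercept, the model has 107 predictor coefficients + 1 intercept.
Total = 108.

108


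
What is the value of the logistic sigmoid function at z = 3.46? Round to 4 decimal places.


First, exp(-3.4600) = 0.0314.
Then sigma(z) = 1/(1 + 0.0314) = 0.9695.

0.9695


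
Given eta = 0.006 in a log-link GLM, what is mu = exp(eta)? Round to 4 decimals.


Apply the inverse link:
mu = e^0.006 = 1.0060.

1.0060


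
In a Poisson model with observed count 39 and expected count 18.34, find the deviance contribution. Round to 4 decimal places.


y/mu = 39/18.34 = 2.126499 (approx.), and ln(39/18.34) = 0.754477.
y * ln(y/mu) = 39 * 0.754477 = 29.424603.
y - mu = 20.66.
D = 2 * (29.424603 - 20.66) = 17.529206, which rounds to 17.5292.

17.5292


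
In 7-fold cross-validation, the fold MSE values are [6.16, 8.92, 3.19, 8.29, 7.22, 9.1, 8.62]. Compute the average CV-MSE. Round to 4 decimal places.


Total MSE across folds = 51.5000.
CV-MSE = 51.5000/7 = 7.3571.

7.3571


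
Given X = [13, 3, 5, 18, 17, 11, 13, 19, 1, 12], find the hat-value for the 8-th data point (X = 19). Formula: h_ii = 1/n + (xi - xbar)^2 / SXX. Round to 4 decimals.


Compute xbar = 11.2000 with n = 10 observations.
SXX = 357.6000.
Leverage = 1/10 + (19 - 11.2000)^2/357.6000 = 0.2701.

0.2701


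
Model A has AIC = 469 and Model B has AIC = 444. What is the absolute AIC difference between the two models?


|AIC_A - AIC_B| = |469 - 444| = 25.
Model B is preferred (lower AIC).

25


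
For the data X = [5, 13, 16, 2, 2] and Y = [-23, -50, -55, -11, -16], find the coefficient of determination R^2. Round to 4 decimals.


The fitted line is Y = -7.5981 + -3.0792*X.
SSres = 21.7388, SStot = 1626.0000.
R^2 = 1 - SSres/SStot = 0.9866.

0.9866


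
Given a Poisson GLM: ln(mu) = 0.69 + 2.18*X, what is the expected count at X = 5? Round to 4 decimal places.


eta = 0.69 + 2.18 * 5 = 11.5900.
mu = exp(11.5900) = 108012.2580.

108012.2580


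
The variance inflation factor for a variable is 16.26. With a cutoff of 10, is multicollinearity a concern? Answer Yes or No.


The threshold is 10.
VIF = 16.26 is >= 10.
Multicollinearity indication: Yes.

Yes


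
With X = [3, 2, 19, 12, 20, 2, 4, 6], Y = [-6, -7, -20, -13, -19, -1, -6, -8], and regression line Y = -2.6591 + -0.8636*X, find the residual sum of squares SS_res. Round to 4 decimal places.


Compute predicted values, then residuals = yi - yhat_i.
Residuals: [-0.7501, -2.6137, -0.9325, 0.0223, 0.9311, 3.3863, 0.1135, -0.1593].
SSres = sum(residual^2) = 20.6364.

20.6364


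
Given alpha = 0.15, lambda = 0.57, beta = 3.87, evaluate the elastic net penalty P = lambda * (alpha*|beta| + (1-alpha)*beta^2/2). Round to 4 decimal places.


L1 component = 0.15 * |3.87| = 0.5805.
L2 component = 0.85 * 3.87^2 / 2 = 6.3652.
Penalty = 0.57 * (0.5805 + 6.3652) = 0.57 * 6.9457 = 3.9590.

3.9590


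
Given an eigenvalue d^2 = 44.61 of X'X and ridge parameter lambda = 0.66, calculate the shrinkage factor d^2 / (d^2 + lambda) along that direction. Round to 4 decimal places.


d^2 + lambda = 44.61 + 0.66 = 45.2700.
Shrinkage factor = 44.61/45.2700 = 0.9854.

0.9854


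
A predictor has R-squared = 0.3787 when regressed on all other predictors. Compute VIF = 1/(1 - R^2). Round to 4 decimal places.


Denominator: 1 - 0.3787 = 0.6213.
VIF = 1 / 0.6213 = 1.6095.

1.6095


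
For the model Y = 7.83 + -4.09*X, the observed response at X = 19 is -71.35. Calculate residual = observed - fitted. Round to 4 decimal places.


Predicted = 7.83 + -4.09 * 19 = -69.8800.
Residual = -71.35 - -69.8800 = -1.4700.

-1.4700


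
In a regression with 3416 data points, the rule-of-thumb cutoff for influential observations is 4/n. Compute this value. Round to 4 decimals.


Cook's distance cutoff = 4/n = 4/3416.
= 0.0012.

0.0012


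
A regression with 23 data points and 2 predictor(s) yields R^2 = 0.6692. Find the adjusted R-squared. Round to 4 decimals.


Adjusted R^2 = 1 - (1 - R^2) * (n-1)/(n-p-1).
(1 - R^2) = 0.3308.
(n-1)/(n-p-1) = 22/20.
(1 - R^2) * (n-1) = 0.3308 * 22 = 7.2776.
Divide by (n-p-1): 7.2776 / 20 = 0.3639.
Adj R^2 = 1 - 0.3639 = 0.6361.

0.6361


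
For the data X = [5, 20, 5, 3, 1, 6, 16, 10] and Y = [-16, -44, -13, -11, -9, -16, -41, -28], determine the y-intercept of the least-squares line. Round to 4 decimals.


First find the slope: b1 = -2.0504.
Means: xbar = 8.2500, ybar = -22.2500.
b0 = ybar - b1 * xbar = -22.2500 - -2.0504 * 8.2500 = -5.3341.

-5.3341


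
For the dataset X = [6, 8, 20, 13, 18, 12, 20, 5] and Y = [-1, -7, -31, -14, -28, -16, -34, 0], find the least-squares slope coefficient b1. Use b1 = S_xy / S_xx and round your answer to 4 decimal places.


The sample means are xbar = 12.7500 and ybar = -16.3750.
Compute S_xx = 261.5000 and S_xy = -569.7500.
Slope b1 = S_xy / S_xx = -569.7500 / 261.5000 = -2.1788.

-2.1788


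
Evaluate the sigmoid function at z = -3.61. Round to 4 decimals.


First, exp(3.6100) = 36.9661.
Then sigma(z) = 1/(1 + 36.9661) = 0.0263.

0.0263


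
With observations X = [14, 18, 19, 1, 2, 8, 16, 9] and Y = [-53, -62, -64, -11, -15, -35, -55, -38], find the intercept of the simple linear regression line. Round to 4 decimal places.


Compute b1 = -2.9208 from the OLS formula.
With xbar = 10.8750 and ybar = -41.6250, the intercept is:
b0 = -41.6250 - -2.9208 * 10.8750 = -9.8614.

-9.8614


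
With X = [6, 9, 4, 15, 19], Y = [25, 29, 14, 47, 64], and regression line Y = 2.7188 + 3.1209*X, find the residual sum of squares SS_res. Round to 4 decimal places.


Predicted values from Y = 2.7188 + 3.1209*X.
Residuals: [3.5558, -1.8069, -1.2024, -2.5323, 1.9841].
SSres = 27.7036.

27.7036


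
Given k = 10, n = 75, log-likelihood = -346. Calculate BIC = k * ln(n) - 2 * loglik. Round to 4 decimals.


Compute k*ln(n) = 10*ln(75) = 10*4.317488 = 43.174880.
Then -2*loglik = 692.
BIC = 43.174880 + 692 = 735.174880, which rounds to 735.1749.

735.1749


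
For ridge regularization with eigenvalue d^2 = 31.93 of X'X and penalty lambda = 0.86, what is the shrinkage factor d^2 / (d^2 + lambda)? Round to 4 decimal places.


d^2 + lambda = 31.93 + 0.86 = 32.7900.
Shrinkage factor = 31.93/32.7900 = 0.9738.

0.9738


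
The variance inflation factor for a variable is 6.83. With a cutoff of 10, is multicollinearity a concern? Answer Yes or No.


Compare VIF = 6.83 to the threshold of 10.
6.83 < 10, so the answer is No.

No


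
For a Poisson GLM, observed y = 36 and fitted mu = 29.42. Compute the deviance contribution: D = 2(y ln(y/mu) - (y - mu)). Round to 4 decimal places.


First: ln(36/29.42) = 0.201844.
Then: 36 * 0.201844 = 7.266384.
y - mu = 36 - 29.42 = 6.58.
D = 2(7.266384 - 6.58) = 1.372768, which rounds to 1.3728.

1.3728


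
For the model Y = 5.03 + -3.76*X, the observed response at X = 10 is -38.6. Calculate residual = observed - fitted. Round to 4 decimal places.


Predicted = 5.03 + -3.76 * 10 = -32.5700.
Residual = -38.6 - -32.5700 = -6.0300.

-6.0300


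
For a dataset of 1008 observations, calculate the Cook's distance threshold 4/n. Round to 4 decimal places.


Cook's distance cutoff = 4/n = 4/1008.
= 0.0040.

0.0040


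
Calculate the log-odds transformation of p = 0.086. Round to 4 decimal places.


1 - p = 0.914.
p/(1-p) = 0.0941.
logit = ln(0.0941) = -2.3635.

-2.3635


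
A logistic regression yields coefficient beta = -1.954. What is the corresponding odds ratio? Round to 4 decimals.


The odds ratio is computed as:
OR = e^(-1.954) = 0.1417.

0.1417


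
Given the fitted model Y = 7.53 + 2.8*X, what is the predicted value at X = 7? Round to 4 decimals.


Predicted value:
Y = 7.53 + (2.8)(7) = 7.53 + 19.6000 = 27.1300.

27.1300


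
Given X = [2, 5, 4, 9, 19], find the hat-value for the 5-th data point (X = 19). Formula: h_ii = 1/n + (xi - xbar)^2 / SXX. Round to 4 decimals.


n = 5, xbar = 7.8000.
SXX = sum((xi - xbar)^2) = 182.8000.
h = 1/5 + (19 - 7.8000)^2 / 182.8000 = 0.8862.

0.8862


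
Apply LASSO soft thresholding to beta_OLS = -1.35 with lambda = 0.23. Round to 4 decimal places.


|beta_OLS| = 1.35.
lambda = 0.23.
Since |beta| > lambda, coefficient = sign(beta)*(|beta| - lambda) = -1.1200.
Result = -1.1200.

-1.1200


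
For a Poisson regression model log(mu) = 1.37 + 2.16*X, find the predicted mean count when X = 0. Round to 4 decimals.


Linear predictor: eta = 1.37 + (2.16)(0) = 1.3700.
Expected count: mu = exp(1.3700) = 3.9354.

3.9354


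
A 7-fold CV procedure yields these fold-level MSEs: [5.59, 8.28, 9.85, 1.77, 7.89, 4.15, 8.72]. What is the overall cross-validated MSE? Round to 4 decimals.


Total MSE across folds = 46.2500.
CV-MSE = 46.2500/7 = 6.6071.

6.6071


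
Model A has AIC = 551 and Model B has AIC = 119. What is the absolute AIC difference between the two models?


Absolute difference = |551 - 119| = 432.
The model with lower AIC (B) is preferred.

432


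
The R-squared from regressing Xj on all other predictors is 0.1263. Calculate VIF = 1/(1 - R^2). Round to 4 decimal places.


Using VIF = 1/(1 - R^2_j):
1 - 0.1263 = 0.8737.
VIF = 1.1446.

1.1446


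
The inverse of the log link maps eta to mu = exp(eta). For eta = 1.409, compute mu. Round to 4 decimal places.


mu = exp(eta) = exp(1.409).
= 4.0919.

4.0919


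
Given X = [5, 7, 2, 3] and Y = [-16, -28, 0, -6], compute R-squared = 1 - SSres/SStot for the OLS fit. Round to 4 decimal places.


After computing the OLS fit (b0=10.9831, b1=-5.5254):
SSres = 0.6780, SStot = 451.0000.
R^2 = 1 - 0.6780/451.0000 = 0.9985.

0.9985


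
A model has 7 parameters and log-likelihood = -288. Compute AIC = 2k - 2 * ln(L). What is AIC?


Compute:
2k = 2*7 = 14.
-2*loglik = -2*(-288) = 576.
AIC = 14 + 576 = 590.

590


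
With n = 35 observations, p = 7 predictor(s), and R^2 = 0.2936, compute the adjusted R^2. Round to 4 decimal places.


Adjusted R^2 = 1 - (1 - R^2) * (n-1)/(n-p-1).
(1 - R^2) = 0.7064.
(n-1)/(n-p-1) = 34/27.
(1 - R^2) * (n-1) = 0.7064 * 34 = 24.0176.
Divide by (n-p-1): 24.0176 / 27 = 0.8895.
Adj R^2 = 1 - 0.8895 = 0.1105.

0.1105


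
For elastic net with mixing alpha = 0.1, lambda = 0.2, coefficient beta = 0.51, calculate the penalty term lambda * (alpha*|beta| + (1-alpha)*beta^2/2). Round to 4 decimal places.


L1 component = 0.1 * |0.51| = 0.0510.
L2 component = 0.9 * 0.51^2 / 2 = 0.1170.
Penalty = 0.2 * (0.0510 + 0.1170) = 0.2 * 0.1680 = 0.0336.

0.0336


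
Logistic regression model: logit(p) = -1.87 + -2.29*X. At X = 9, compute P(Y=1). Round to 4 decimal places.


Linear predictor: z = -1.87 + -2.29 * 9 = -22.4800.
P = 1/(1 + exp(22.4800)) = 1/(1 + 5793485884.7257) = 0.0000.

0.0000


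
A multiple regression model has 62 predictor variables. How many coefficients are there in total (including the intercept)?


Each predictor gets one coefficient, plus one intercept.
Total parameters = 62 + 1 = 63.

63


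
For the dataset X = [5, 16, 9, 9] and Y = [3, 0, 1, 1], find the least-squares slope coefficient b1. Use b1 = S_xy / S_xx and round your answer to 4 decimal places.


The sample means are xbar = 9.7500 and ybar = 1.2500.
Compute S_xx = 62.7500 and S_xy = -15.7500.
Slope b1 = S_xy / S_xx = -15.7500 / 62.7500 = -0.2510.

-0.2510


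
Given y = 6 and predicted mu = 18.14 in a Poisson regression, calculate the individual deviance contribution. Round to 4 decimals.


y/mu = 6/18.14 = 0.330761 (approx.), and ln(6/18.14) = -1.106360.
y * ln(y/mu) = 6 * -1.106360 = -6.638160.
y - mu = -12.14.
D = 2 * (-6.638160 - -12.14) = 11.003680, which rounds to 11.0037.

11.0037


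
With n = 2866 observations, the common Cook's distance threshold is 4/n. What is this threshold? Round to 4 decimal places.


Cook's distance cutoff = 4/n = 4/2866.
= 0.0014.

0.0014


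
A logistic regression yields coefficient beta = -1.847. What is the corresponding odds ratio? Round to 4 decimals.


The odds ratio is computed as:
OR = e^(-1.847) = 0.1577.

0.1577


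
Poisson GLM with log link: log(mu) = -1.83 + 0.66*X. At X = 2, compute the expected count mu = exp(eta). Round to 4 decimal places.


eta = -1.83 + 0.66 * 2 = -0.5100.
mu = exp(-0.5100) = 0.6005.

0.6005


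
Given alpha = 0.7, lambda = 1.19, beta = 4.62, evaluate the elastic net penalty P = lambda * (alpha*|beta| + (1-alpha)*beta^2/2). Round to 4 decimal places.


alpha * |beta| = 0.7 * 4.62 = 3.2340.
(1-alpha) * beta^2/2 = 0.3 * 21.3444/2 = 3.2017.
Total = 1.19 * (3.2340 + 3.2017) = 7.6584.

7.6584


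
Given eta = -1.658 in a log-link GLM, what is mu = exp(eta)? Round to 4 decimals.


mu = exp(eta) = exp(-1.658).
= 0.1905.

0.1905


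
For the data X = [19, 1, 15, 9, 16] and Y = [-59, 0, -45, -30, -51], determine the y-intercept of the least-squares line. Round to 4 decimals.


Compute b1 = -3.2451 from the OLS formula.
With xbar = 12.0000 and ybar = -37.0000, the intercept is:
b0 = -37.0000 - -3.2451 * 12.0000 = 1.9412.

1.9412


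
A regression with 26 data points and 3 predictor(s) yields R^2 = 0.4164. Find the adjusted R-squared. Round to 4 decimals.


Using the formula:
(1 - 0.4164) = 0.5836.
Multiply by 25/22: 0.5836 * 25 = 14.5900, then 14.5900 / 22 = 0.6632.
Adj R^2 = 1 - 0.6632 = 0.3368.

0.3368


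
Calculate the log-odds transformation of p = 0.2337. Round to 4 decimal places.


1 - p = 0.7663.
p/(1-p) = 0.3050.
logit = ln(0.3050) = -1.1875.

-1.1875


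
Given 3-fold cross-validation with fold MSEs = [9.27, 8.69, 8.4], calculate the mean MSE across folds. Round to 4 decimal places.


Sum of fold MSEs = 26.3600.
Average = 26.3600 / 3 = 8.7867.

8.7867


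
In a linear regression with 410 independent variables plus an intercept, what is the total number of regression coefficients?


Including the intercept, the model has 410 predictor coefficients + 1 intercept.
Total = 411.

411


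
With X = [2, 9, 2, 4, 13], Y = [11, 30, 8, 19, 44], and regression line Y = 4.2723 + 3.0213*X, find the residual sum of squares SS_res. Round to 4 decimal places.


Predicted values from Y = 4.2723 + 3.0213*X.
Residuals: [0.6851, -1.4640, -2.3149, 2.6425, 0.4508].
SSres = 15.1574.

15.1574


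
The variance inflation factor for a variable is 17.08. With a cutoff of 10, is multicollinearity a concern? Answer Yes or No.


Compare VIF = 17.08 to the threshold of 10.
17.08 >= 10, so the answer is Yes.

Yes


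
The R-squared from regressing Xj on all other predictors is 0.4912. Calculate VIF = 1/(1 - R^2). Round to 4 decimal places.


Using VIF = 1/(1 - R^2_j):
1 - 0.4912 = 0.5088.
VIF = 1.9654.

1.9654


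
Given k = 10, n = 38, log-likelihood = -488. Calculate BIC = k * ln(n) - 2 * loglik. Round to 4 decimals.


ln(38) = 3.637586.
k * ln(n) = 10 * 3.637586 = 36.375860.
-2L = 976.
BIC = 36.375860 + 976 = 1012.375860, which rounds to 1012.3759.

1012.3759


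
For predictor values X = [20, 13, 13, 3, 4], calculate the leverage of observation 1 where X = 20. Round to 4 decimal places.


Compute xbar = 10.6000 with n = 5 observations.
SXX = 201.2000.
Leverage = 1/5 + (20 - 10.6000)^2/201.2000 = 0.6392.

0.6392


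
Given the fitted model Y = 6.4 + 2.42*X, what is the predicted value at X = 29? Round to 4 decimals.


Plug X = 29 into Y = 6.4 + 2.42*X:
Y = 6.4 + 70.1800 = 76.5800.

76.5800


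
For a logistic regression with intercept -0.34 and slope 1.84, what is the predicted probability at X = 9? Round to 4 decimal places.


z = -0.34 + 1.84 * 9 = 16.2200.
Sigmoid: P = 1 / (1 + exp(-16.2200)) = 1.0000.

1.0000


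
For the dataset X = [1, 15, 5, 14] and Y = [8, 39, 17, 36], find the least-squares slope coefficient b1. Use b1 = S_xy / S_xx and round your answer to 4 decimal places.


The sample means are xbar = 8.7500 and ybar = 25.0000.
Compute S_xx = 140.7500 and S_xy = 307.0000.
Slope b1 = S_xy / S_xx = 307.0000 / 140.7500 = 2.1812.

2.1812


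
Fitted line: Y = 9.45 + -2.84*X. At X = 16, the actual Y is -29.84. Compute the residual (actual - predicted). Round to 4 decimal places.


Predicted = 9.45 + -2.84 * 16 = -35.9900.
Residual = -29.84 - -35.9900 = 6.1500.

6.1500


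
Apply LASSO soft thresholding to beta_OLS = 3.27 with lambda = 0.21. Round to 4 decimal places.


Absolute value: |3.27| = 3.27.
Compare to lambda = 0.21.
Since |beta| > lambda, coefficient = sign(beta)*(|beta| - lambda) = 3.0600.

3.0600


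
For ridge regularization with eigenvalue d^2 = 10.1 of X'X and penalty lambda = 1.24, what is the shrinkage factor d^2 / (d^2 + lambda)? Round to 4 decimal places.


Denominator = d^2 + lambda = 10.1 + 1.24 = 11.3400.
Shrinkage = 10.1 / 11.3400 = 0.8907.

0.8907


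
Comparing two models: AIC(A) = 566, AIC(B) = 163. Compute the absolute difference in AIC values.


Compute |566 - 163| = 403.
Model B has the smaller AIC.

403


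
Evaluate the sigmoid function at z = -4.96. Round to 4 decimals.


Compute exp(4.9600) = 142.5938.
Sigmoid = 1 / (1 + 142.5938) = 1 / 143.5938 = 0.0070.

0.0070


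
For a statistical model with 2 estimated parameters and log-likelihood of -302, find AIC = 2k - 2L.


AIC = 2*2 - 2*(-302).
= 4 + 604 = 608.

608


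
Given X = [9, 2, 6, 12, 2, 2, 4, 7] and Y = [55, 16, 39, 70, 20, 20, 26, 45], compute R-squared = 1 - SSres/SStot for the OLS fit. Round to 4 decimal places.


The fitted line is Y = 7.7578 + 5.2031*X.
SSres = 18.9141, SStot = 2617.8750.
R^2 = 1 - SSres/SStot = 0.9928.

0.9928


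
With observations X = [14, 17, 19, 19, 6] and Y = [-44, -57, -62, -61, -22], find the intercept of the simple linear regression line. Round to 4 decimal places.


The slope is b1 = -3.0847.
Sample means are xbar = 15.0000 and ybar = -49.2000.
Intercept: b0 = -49.2000 - (-3.0847)(15.0000) = -2.9288.

-2.9288


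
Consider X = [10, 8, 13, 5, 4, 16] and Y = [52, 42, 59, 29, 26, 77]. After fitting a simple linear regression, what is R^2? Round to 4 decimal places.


After computing the OLS fit (b0=8.8913, b1=4.1366):
SSres = 20.8292, SStot = 1857.5000.
R^2 = 1 - 20.8292/1857.5000 = 0.9888.

0.9888


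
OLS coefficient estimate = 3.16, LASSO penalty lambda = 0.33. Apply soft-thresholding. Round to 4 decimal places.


Check: |3.16| = 3.16 vs lambda = 0.33.
Since |beta| > lambda, coefficient = sign(beta)*(|beta| - lambda) = 2.8300.
Soft-thresholded coefficient = 2.8300.

2.8300


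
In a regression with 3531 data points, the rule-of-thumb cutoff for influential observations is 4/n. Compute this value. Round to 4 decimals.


The threshold is 4/n.
4/3531 = 0.0011.

0.0011


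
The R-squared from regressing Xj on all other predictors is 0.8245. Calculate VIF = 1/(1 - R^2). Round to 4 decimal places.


VIF = 1 / (1 - 0.8245).
= 1 / 0.1755 = 5.6980.

5.6980


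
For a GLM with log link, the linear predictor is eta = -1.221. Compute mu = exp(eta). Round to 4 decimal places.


mu = exp(eta) = exp(-1.221).
= 0.2949.

0.2949


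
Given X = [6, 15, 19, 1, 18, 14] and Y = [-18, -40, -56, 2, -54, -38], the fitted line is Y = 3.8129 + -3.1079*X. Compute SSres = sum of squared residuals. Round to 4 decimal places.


Compute predicted values, then residuals = yi - yhat_i.
Residuals: [-3.1655, 2.8056, -0.7628, 1.2950, -1.8707, 1.6977].
SSres = sum(residual^2) = 26.5324.

26.5324


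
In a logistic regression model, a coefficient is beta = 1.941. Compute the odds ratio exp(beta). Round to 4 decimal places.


The odds ratio is computed as:
OR = e^(1.941) = 6.9657.

6.9657


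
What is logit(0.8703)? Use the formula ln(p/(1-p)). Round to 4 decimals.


1 - p = 0.1297.
p/(1-p) = 6.7101.
logit = ln(6.7101) = 1.9036.

1.9036


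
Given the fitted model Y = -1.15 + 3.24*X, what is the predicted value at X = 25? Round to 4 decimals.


Predicted value:
Y = -1.15 + (3.24)(25) = -1.15 + 81.0000 = 79.8500.

79.8500


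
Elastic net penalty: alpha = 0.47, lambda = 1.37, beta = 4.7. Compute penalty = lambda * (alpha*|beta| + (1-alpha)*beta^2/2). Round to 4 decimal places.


alpha * |beta| = 0.47 * 4.7 = 2.2090.
(1-alpha) * beta^2/2 = 0.53 * 22.0900/2 = 5.8539.
Total = 1.37 * (2.2090 + 5.8539) = 11.0461.

11.0461


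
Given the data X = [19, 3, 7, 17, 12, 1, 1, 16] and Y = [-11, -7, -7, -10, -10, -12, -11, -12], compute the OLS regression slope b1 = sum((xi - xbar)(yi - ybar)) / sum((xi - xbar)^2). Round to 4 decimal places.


First compute the means: xbar = 9.5000, ybar = -10.0000.
Then S_xx = sum((xi - xbar)^2) = 388.0000.
S_xy = sum((xi - xbar)(yi - ybar)) = -24.0000.
b1 = S_xy / S_xx = -24.0000 / 388.0000 = -0.0619.

-0.0619


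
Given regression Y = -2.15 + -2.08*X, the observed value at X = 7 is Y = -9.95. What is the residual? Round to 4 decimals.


Fitted value at X = 7 is yhat = -2.15 + -2.08*7 = -16.7100.
Residual = -9.95 - -16.7100 = 6.7600.

6.7600
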